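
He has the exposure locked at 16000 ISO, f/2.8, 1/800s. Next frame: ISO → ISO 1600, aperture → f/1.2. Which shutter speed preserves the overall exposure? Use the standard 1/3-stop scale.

1/400s

ISO: 16000 → 12800 → 10000 → 8000 → 6400 → 5000 → 4000 → 3200 → 2500 → 2000 → 1600 — 3 1/3 stops lower (darker).
Aperture: f/2.8 → f/2.5 → f/2.2 → f/2 → f/1.8 → f/1.6 → f/1.4 → f/1.2 — 2 1/3 stops wider (brighter).
Net change so far: 1 stop darker. Offset with the shutter speed: 1/800 → 1/640 → 1/500 → 1/400.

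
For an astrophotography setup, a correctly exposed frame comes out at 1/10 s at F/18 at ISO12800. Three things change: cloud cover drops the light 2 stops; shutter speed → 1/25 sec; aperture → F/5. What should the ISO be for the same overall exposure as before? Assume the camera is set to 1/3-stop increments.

Scene light: 2 stops darker.
Shutter speed: 1/10 → 1/13 → 1/15 → 1/20 → 1/25 — 1 1/3 stops shorter (darker).
Aperture: f/18 → f/16 → f/14 → f/13 → f/11 → f/10 → f/9 → f/8 → f/7.1 → f/6.3 → f/5.6 → f/5 — 3 2/3 stops larger aperture (brighter).
Net so far: 1/3 stop brighter. ISO: 12800 → 10000.

ISO 10000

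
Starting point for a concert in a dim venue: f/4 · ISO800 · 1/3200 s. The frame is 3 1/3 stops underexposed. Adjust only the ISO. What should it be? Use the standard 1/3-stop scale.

Underexposed by 3 1/3 stops → need 3 1/3 stops brighter.
ISO: 800 → 1000 → 1250 → 1600 → 2000 → 2500 → 3200 → 4000 → 5000 → 6400 → 8000.

ISO 8000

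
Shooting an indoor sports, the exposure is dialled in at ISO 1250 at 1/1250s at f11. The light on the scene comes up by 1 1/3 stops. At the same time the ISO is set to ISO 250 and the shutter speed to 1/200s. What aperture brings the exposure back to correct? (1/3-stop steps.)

Scene light: 1 1/3 stops brighter.
ISO: 1250 → 1000 → 800 → 640 → 500 → 400 → 320 → 250 — 2 1/3 stops dropped (darker).
Shutter speed: 1/1250 → 1/1000 → 1/800 → 1/640 → 1/500 → 1/400 → 1/320 → 1/250 → 1/200 — 2 2/3 stops slower (brighter).
Net so far: 1 2/3 stops brighter. Aperture: f/11 → f/13 → f/14 → f/16 → f/18 → f/20.

f/20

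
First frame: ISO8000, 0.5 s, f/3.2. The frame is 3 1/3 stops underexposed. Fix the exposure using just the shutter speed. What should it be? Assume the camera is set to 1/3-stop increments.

5 s

Underexposed by 3 1/3 stops → need 3 1/3 stops brighter.
Shutter speed: 0.5 → 0.6 → 0.8 → 1 → 1.3 → 1.6 → 2 → 2.5 → 3.2 → 4 → 5.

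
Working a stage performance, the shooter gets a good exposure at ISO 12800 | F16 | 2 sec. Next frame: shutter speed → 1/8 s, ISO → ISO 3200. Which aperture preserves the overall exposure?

Shutter speed: 2 → 1 → 1/2 → 1/4 → 1/8 — 4 stops faster (darker).
ISO: 12800 → 6400 → 3200 — 2 stops dropped (darker).
Net change so far: 6 stops darker. Offset with the aperture: f/16 → f/11 → f/8 → f/5.6 → f/4 → f/2.8 → f/2.

f/2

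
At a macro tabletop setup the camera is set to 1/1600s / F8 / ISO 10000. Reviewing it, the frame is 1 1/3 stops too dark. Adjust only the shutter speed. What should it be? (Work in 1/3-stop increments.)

Underexposed by 1 1/3 stops → need 1 1/3 stops brighter.
Shutter speed: 1/1600 → 1/1250 → 1/1000 → 1/800 → 1/640.

1/640s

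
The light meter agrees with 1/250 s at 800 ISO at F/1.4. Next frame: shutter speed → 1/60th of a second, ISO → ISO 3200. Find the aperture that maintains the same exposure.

f/5.6

Shutter speed: 1/250 → 1/125 → 1/60 — 2 stops longer (brighter).
ISO: 800 → 1600 → 3200 — 2 stops higher (brighter).
Net change so far: 4 stops brighter. Offset with the aperture: f/1.4 → f/2 → f/2.8 → f/4 → f/5.6.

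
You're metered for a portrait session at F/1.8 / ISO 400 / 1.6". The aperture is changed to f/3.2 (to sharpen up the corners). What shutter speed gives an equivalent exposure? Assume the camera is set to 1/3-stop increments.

Aperture: f/1.8 → f/2 → f/2.2 → f/2.5 → f/2.8 → f/3.2 — 1 2/3 stops narrower (darker).
Need 1 2/3 stops brighter from the shutter speed: 1.6 → 2 → 2.5 → 3.2 → 4 → 5.

5 s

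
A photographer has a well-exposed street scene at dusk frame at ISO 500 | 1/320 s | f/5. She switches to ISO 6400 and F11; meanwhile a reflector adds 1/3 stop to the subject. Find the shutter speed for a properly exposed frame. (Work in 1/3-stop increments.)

1/1000s

Scene light: 1/3 stop brighter.
ISO: 500 → 640 → 800 → 1000 → 1250 → 1600 → 2000 → 2500 → 3200 → 4000 → 5000 → 6400 — 3 2/3 stops raised (brighter).
Aperture: f/5 → f/5.6 → f/6.3 → f/7.1 → f/8 → f/9 → f/10 → f/11 — 2 1/3 stops smaller aperture (darker).
Net so far: 1 2/3 stops brighter. Shutter speed: 1/320 → 1/400 → 1/500 → 1/640 → 1/800 → 1/1000.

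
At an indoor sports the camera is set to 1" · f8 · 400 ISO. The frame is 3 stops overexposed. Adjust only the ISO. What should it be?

Overexposed by 3 stops → need 3 stops darker.
ISO: 400 → 200 → 100 → 50.

ISO 50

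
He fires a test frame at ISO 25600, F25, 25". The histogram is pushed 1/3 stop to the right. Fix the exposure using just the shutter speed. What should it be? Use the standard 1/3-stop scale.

Overexposed by 1/3 stop → need 1/3 stop darker.
Shutter speed: 25 → 20.

20 s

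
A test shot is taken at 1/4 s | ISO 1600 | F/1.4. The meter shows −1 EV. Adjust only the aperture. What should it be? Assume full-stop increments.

Underexposed by 1 stop → need 1 stop brighter.
Aperture: f/1.4 → f/1.0.

f/1.0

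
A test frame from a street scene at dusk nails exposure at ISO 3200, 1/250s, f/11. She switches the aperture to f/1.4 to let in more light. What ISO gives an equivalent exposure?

Aperture: f/11 → f/8 → f/5.6 → f/4 → f/2.8 → f/2 → f/1.4 — 6 stops larger aperture (brighter).
Need 6 stops darker from the ISO: 3200 → 1600 → 800 → 400 → 200 → 100 → 50.

ISO 50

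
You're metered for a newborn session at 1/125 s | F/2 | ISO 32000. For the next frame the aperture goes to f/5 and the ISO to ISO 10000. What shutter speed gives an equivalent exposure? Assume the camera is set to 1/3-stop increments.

Aperture: f/2 → f/2.2 → f/2.5 → f/2.8 → f/3.2 → f/3.5 → f/4 → f/4.5 → f/5 — 2 2/3 stops stopped down (darker).
ISO: 32000 → 25600 → 20000 → 16000 → 12800 → 10000 — 1 2/3 stops lower (darker).
Net change so far: 4 1/3 stops darker. Offset with the shutter speed: 1/125 → 1/100 → 1/80 → 1/60 → 1/50 → 1/40 → 1/30 → 1/25 → 1/20 → 1/15 → 1/13 → 1/10 → 1/8 → 1/6.

1/6s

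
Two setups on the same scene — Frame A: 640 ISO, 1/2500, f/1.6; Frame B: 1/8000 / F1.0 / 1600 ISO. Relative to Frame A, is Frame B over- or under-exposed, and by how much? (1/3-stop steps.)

1 stop brighter

Aperture: f/1.6 → f/1.4 → f/1.2 → f/1.1 → f/1.0 — 1 1/3 stops wider (brighter).
Shutter speed: 1/2500 → 1/3200 → 1/4000 → 1/5000 → 1/6400 → 1/8000 — 1 2/3 stops shorter (darker).
ISO: 640 → 800 → 1000 → 1250 → 1600 — 1 1/3 stops raised (brighter).
Net: +1 1/3 −1 2/3 +1 1/3 = +1 stop.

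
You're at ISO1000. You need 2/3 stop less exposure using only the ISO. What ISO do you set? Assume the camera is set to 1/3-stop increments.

ISO 640

ISO: 1000 → 800 → 640 — 2/3 stop lower (darker).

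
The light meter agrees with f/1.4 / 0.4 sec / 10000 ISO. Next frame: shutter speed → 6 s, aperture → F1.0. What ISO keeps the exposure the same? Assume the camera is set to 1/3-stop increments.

ISO 320

Shutter speed: 0.4 → 0.5 → 0.6 → 0.8 → 1 → 1.3 → 1.6 → 2 → 2.5 → 3.2 → 4 → 5 → 6 — 4 stops slower (brighter).
Aperture: f/1.4 → f/1.2 → f/1.1 → f/1.0 — 1 stop opened up (brighter).
Net change so far: 5 stops brighter. Offset with the ISO: 10000 → 8000 → 6400 → 5000 → 4000 → 3200 → 2500 → 2000 → 1600 → 1250 → 1000 → 800 → 640 → 500 → 400 → 320.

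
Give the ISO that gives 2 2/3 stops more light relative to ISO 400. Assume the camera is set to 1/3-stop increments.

ISO 2500

ISO: 400 → 500 → 640 → 800 → 1000 → 1250 → 1600 → 2000 → 2500 — 2 2/3 stops higher (brighter).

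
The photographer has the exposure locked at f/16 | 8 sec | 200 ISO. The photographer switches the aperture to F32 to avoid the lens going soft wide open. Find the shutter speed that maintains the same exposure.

Aperture: f/16 → f/22 → f/32 — 2 stops stopped down (darker).
Need 2 stops brighter from the shutter speed: 8 → 15 → 30.

30 s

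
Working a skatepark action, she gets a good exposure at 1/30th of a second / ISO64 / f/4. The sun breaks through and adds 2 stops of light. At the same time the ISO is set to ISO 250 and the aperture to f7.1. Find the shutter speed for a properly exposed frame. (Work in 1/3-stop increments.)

1/160s

Scene light: 2 stops brighter.
ISO: 64 → 80 → 100 → 125 → 160 → 200 → 250 — 2 stops higher (brighter).
Aperture: f/4 → f/4.5 → f/5 → f/5.6 → f/6.3 → f/7.1 — 1 2/3 stops smaller aperture (darker).
Net so far: 2 1/3 stops brighter. Shutter speed: 1/30 → 1/40 → 1/50 → 1/60 → 1/80 → 1/100 → 1/125 → 1/160.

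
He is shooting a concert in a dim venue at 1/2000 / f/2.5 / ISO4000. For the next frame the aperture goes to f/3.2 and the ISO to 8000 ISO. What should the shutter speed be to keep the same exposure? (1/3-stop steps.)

Aperture: f/2.5 → f/2.8 → f/3.2 — 2/3 stop smaller aperture (darker).
ISO: 4000 → 5000 → 6400 → 8000 — 1 stop higher (brighter).
Net change so far: 1/3 stop brighter. Offset with the shutter speed: 1/2000 → 1/2500.

1/2500s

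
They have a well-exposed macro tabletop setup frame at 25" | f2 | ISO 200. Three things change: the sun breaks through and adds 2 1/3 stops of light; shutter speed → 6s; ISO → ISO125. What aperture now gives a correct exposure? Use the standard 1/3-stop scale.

Scene light: 2 1/3 stops brighter.
Shutter speed: 25 → 20 → 15 → 13 → 10 → 8 → 6 — 2 stops shorter (darker).
ISO: 200 → 160 → 125 — 2/3 stop lower (darker).
Net so far: 1/3 stop darker. Aperture: f/2 → f/1.8.

f/1.8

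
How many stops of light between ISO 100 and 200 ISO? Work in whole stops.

1 stop

100 → 200 — count the steps: 1 stop.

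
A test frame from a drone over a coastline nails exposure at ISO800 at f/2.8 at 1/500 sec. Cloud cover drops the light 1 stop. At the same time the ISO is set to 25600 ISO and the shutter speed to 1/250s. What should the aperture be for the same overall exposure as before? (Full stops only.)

Scene light: 1 stop darker.
ISO: 800 → 1600 → 3200 → 6400 → 12800 → 25600 — 5 stops higher (brighter).
Shutter speed: 1/500 → 1/250 — 1 stop slower (brighter).
Net so far: 5 stops brighter. Aperture: f/2.8 → f/4 → f/5.6 → f/8 → f/11 → f/16.

f/16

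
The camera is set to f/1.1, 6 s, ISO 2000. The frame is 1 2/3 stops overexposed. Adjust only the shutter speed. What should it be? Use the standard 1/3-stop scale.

Overexposed by 1 2/3 stops → need 1 2/3 stops darker.
Shutter speed: 6 → 5 → 4 → 3.2 → 2.5 → 2.

2 s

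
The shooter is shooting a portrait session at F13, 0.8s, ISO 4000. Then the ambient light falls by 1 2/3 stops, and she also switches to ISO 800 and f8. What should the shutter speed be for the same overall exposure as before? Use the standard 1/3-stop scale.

Scene light: 1 2/3 stops darker.
ISO: 4000 → 3200 → 2500 → 2000 → 1600 → 1250 → 1000 → 800 — 2 1/3 stops lower (darker).
Aperture: f/13 → f/11 → f/10 → f/9 → f/8 — 1 1/3 stops wider (brighter).
Net so far: 2 2/3 stops darker. Shutter speed: 0.8 → 1 → 1.3 → 1.6 → 2 → 2.5 → 3.2 → 4 → 5.

5 s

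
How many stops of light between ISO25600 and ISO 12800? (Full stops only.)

25600 → 12800 — count the steps: 1 stop.

1 stop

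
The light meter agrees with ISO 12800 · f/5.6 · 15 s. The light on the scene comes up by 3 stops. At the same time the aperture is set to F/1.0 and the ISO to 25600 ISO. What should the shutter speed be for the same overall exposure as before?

1/30s

Scene light: 3 stops brighter.
Aperture: f/5.6 → f/4 → f/2.8 → f/2 → f/1.4 → f/1.0 — 5 stops opened up (brighter).
ISO: 12800 → 25600 — 1 stop higher (brighter).
Net so far: 9 stops brighter. Shutter speed: 15 → 8 → 4 → 2 → 1 → 1/2 → 1/4 → 1/8 → 1/15 → 1/30.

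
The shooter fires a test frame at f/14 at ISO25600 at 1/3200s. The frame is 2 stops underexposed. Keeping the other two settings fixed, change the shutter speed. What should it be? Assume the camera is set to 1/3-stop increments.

1/800s

Underexposed by 2 stops → need 2 stops brighter.
Shutter speed: 1/3200 → 1/2500 → 1/2000 → 1/1600 → 1/1250 → 1/1000 → 1/800.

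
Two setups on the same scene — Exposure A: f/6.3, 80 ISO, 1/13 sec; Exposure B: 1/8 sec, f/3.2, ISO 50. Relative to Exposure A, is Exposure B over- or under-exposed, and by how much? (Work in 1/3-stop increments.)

Aperture: f/6.3 → f/5.6 → f/5 → f/4.5 → f/4 → f/3.5 → f/3.2 — 2 stops wider (brighter).
Shutter speed: 1/13 → 1/10 → 1/8 — 2/3 stop slower (brighter).
ISO: 80 → 64 → 50 — 2/3 stop lower (darker).
Net: +2 +2/3 −2/3 = +2 stops.

2 stops brighter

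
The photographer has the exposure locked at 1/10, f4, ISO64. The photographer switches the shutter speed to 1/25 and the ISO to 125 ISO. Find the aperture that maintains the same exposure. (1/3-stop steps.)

Shutter speed: 1/10 → 1/13 → 1/15 → 1/20 → 1/25 — 1 1/3 stops faster (darker).
ISO: 64 → 80 → 100 → 125 — 1 stop raised (brighter).
Net change so far: 1/3 stop darker. Offset with the aperture: f/4 → f/3.5.

f/3.5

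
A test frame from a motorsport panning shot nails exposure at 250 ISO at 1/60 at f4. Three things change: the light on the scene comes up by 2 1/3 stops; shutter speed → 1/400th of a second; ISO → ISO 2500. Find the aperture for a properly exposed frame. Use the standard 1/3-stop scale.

Scene light: 2 1/3 stops brighter.
Shutter speed: 1/60 → 1/80 → 1/100 → 1/125 → 1/160 → 1/200 → 1/250 → 1/320 → 1/400 — 2 2/3 stops faster (darker).
ISO: 250 → 320 → 400 → 500 → 640 → 800 → 1000 → 1250 → 1600 → 2000 → 2500 — 3 1/3 stops raised (brighter).
Net so far: 3 stops brighter. Aperture: f/4 → f/4.5 → f/5 → f/5.6 → f/6.3 → f/7.1 → f/8 → f/9 → f/10 → f/11.

f/11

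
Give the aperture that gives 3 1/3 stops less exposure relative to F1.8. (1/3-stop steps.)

Aperture: f/1.8 → f/2 → f/2.2 → f/2.5 → f/2.8 → f/3.2 → f/3.5 → f/4 → f/4.5 → f/5 → f/5.6 — 3 1/3 stops narrower (darker).

f/5.6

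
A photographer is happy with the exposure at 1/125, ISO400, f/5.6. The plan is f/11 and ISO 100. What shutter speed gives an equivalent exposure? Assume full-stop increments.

Aperture: f/5.6 → f/8 → f/11 — 2 stops stopped down (darker).
ISO: 400 → 200 → 100 — 2 stops lower (darker).
Net change so far: 4 stops darker. Offset with the shutter speed: 1/125 → 1/60 → 1/30 → 1/15 → 1/8.

1/8s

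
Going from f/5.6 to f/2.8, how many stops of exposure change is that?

f/5.6 → f/4 → f/2.8 — count the steps: 2 stops.

2 stops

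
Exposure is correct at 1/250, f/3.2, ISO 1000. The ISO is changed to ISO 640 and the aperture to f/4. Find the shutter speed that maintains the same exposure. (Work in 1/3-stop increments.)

ISO: 1000 → 800 → 640 — 2/3 stop lower (darker).
Aperture: f/3.2 → f/3.5 → f/4 — 2/3 stop narrower (darker).
Net change so far: 1 1/3 stops darker. Offset with the shutter speed: 1/250 → 1/200 → 1/160 → 1/125 → 1/100.

1/100s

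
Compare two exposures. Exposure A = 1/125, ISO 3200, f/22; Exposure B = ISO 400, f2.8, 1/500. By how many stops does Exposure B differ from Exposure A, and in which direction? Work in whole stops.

Aperture: f/22 → f/16 → f/11 → f/8 → f/5.6 → f/4 → f/2.8 — 6 stops opened up (brighter).
Shutter speed: 1/125 → 1/250 → 1/500 — 2 stops faster (darker).
ISO: 3200 → 1600 → 800 → 400 — 3 stops lower (darker).
Net: +6 −2 −3 = +1 stop.

1 stop brighter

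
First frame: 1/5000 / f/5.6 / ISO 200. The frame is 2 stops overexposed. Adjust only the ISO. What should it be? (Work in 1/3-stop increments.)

Overexposed by 2 stops → need 2 stops darker.
ISO: 200 → 160 → 125 → 100 → 80 → 64 → 50.

ISO 50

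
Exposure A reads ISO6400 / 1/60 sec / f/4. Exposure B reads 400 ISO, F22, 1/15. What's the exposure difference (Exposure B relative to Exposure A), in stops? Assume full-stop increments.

Aperture: f/4 → f/5.6 → f/8 → f/11 → f/16 → f/22 — 5 stops narrower (darker).
Shutter speed: 1/60 → 1/30 → 1/15 — 2 stops longer (brighter).
ISO: 6400 → 3200 → 1600 → 800 → 400 — 4 stops dropped (darker).
Net: −5 +2 −4 = −7 stops.

7 stops darker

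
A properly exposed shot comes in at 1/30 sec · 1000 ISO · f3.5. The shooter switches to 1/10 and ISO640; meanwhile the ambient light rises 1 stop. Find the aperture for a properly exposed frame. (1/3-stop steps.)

Scene light: 1 stop brighter.
Shutter speed: 1/30 → 1/25 → 1/20 → 1/15 → 1/13 → 1/10 — 1 2/3 stops longer (brighter).
ISO: 1000 → 800 → 640 — 2/3 stop dropped (darker).
Net so far: 2 stops brighter. Aperture: f/3.5 → f/4 → f/4.5 → f/5 → f/5.6 → f/6.3 → f/7.1.

f/7.1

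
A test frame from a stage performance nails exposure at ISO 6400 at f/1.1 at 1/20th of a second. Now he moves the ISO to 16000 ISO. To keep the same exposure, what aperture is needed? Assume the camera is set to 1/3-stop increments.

ISO: 6400 → 8000 → 10000 → 12800 → 16000 — 1 1/3 stops raised (brighter).
Need 1 1/3 stops darker from the aperture: f/1.1 → f/1.2 → f/1.4 → f/1.6 → f/1.8.

f/1.8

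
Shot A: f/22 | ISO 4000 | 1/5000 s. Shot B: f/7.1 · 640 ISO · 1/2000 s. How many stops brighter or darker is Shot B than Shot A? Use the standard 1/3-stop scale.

Aperture: f/22 → f/20 → f/18 → f/16 → f/14 → f/13 → f/11 → f/10 → f/9 → f/8 → f/7.1 — 3 1/3 stops wider (brighter).
Shutter speed: 1/5000 → 1/4000 → 1/3200 → 1/2500 → 1/2000 — 1 1/3 stops slower (brighter).
ISO: 4000 → 3200 → 2500 → 2000 → 1600 → 1250 → 1000 → 800 → 640 — 2 2/3 stops lower (darker).
Net: +3 1/3 +1 1/3 −2 2/3 = +2 stops.

2 stops brighter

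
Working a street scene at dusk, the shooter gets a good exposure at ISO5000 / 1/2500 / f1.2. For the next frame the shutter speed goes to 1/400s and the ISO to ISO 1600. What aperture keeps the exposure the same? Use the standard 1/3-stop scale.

f/1.8

Shutter speed: 1/2500 → 1/2000 → 1/1600 → 1/1250 → 1/1000 → 1/800 → 1/640 → 1/500 → 1/400 — 2 2/3 stops longer (brighter).
ISO: 5000 → 4000 → 3200 → 2500 → 2000 → 1600 — 1 2/3 stops lower (darker).
Net change so far: 1 stop brighter. Offset with the aperture: f/1.2 → f/1.4 → f/1.6 → f/1.8.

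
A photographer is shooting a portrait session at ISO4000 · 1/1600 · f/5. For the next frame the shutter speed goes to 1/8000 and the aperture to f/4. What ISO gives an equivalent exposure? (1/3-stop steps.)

ISO 12800

Shutter speed: 1/1600 → 1/2000 → 1/2500 → 1/3200 → 1/4000 → 1/5000 → 1/6400 → 1/8000 — 2 1/3 stops shorter (darker).
Aperture: f/5 → f/4.5 → f/4 — 2/3 stop larger aperture (brighter).
Net change so far: 1 2/3 stops darker. Offset with the ISO: 4000 → 5000 → 6400 → 8000 → 10000 → 12800.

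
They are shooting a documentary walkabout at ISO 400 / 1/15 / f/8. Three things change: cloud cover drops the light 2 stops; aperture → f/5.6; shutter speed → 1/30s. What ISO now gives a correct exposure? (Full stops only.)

Scene light: 2 stops darker.
Aperture: f/8 → f/5.6 — 1 stop larger aperture (brighter).
Shutter speed: 1/15 → 1/30 — 1 stop shorter (darker).
Net so far: 2 stops darker. ISO: 400 → 800 → 1600.

ISO 1600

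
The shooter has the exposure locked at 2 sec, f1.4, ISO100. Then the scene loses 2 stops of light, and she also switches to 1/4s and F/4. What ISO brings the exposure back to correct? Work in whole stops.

Scene light: 2 stops darker.
Shutter speed: 2 → 1 → 1/2 → 1/4 — 3 stops faster (darker).
Aperture: f/1.4 → f/2 → f/2.8 → f/4 — 3 stops stopped down (darker).
Net so far: 8 stops darker. ISO: 100 → 200 → 400 → 800 → 1600 → 3200 → 6400 → 12800 → 25600.

ISO 25600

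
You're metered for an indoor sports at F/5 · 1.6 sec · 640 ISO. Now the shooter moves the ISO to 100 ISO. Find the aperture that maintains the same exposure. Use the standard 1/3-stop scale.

f/2

ISO: 640 → 500 → 400 → 320 → 250 → 200 → 160 → 125 → 100 — 2 2/3 stops lower (darker).
Need 2 2/3 stops brighter from the aperture: f/5 → f/4.5 → f/4 → f/3.5 → f/3.2 → f/2.8 → f/2.5 → f/2.2 → f/2.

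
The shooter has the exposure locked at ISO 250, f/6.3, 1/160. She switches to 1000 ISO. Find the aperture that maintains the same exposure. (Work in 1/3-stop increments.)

f/13

ISO: 250 → 320 → 400 → 500 → 640 → 800 → 1000 — 2 stops higher (brighter).
Need 2 stops darker from the aperture: f/6.3 → f/7.1 → f/8 → f/9 → f/10 → f/11 → f/13.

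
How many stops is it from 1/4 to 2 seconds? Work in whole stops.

1/4 → 1/2 → 1 → 2 — count the steps: 3 stops.

3 stops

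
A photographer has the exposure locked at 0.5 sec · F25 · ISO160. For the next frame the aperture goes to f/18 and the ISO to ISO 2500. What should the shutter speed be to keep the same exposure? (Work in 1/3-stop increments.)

Aperture: f/25 → f/22 → f/20 → f/18 — 1 stop larger aperture (brighter).
ISO: 160 → 200 → 250 → 320 → 400 → 500 → 640 → 800 → 1000 → 1250 → 1600 → 2000 → 2500 — 4 stops raised (brighter).
Net change so far: 5 stops brighter. Offset with the shutter speed: 0.5 → 0.4 → 0.3 → 1/4 → 1/5 → 1/6 → 1/8 → 1/10 → 1/13 → 1/15 → 1/20 → 1/25 → 1/30 → 1/40 → 1/50 → 1/60.

1/60s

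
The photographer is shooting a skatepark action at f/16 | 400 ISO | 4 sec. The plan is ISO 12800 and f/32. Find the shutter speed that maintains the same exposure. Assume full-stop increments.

ISO: 400 → 800 → 1600 → 3200 → 6400 → 12800 — 5 stops higher (brighter).
Aperture: f/16 → f/22 → f/32 — 2 stops narrower (darker).
Net change so far: 3 stops brighter. Offset with the shutter speed: 4 → 2 → 1 → 1/2.

1/2s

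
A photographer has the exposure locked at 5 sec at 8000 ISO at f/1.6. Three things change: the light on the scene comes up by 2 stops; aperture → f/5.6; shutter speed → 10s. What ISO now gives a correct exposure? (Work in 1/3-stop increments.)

Scene light: 2 stops brighter.
Aperture: f/1.6 → f/1.8 → f/2 → f/2.2 → f/2.5 → f/2.8 → f/3.2 → f/3.5 → f/4 → f/4.5 → f/5 → f/5.6 — 3 2/3 stops smaller aperture (darker).
Shutter speed: 5 → 6 → 8 → 10 — 1 stop longer (brighter).
Net so far: 2/3 stop darker. ISO: 8000 → 10000 → 12800.

ISO 12800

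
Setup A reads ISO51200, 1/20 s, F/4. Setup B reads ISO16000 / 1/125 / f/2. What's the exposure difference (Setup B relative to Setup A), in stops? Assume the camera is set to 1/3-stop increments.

Aperture: f/4 → f/3.5 → f/3.2 → f/2.8 → f/2.5 → f/2.2 → f/2 — 2 stops wider (brighter).
Shutter speed: 1/20 → 1/25 → 1/30 → 1/40 → 1/50 → 1/60 → 1/80 → 1/100 → 1/125 — 2 2/3 stops shorter (darker).
ISO: 51200 → 40000 → 32000 → 25600 → 20000 → 16000 — 1 2/3 stops dropped (darker).
Net: +2 −2 2/3 −1 2/3 = −2 1/3 stops.

2 1/3 stops darker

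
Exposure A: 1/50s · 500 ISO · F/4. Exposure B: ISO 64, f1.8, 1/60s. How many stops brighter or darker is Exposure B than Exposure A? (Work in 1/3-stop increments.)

1 stop darker

Aperture: f/4 → f/3.5 → f/3.2 → f/2.8 → f/2.5 → f/2.2 → f/2 → f/1.8 — 2 1/3 stops wider (brighter).
Shutter speed: 1/50 → 1/60 — 1/3 stop faster (darker).
ISO: 500 → 400 → 320 → 250 → 200 → 160 → 125 → 100 → 80 → 64 — 3 stops dropped (darker).
Net: +2 1/3 −1/3 −3 = −1 stop.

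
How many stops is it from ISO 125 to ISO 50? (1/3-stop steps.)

1 1/3 stops

125 → 100 → 80 → 64 → 50 — count the steps: 4 third-stops = 1 1/3 stops.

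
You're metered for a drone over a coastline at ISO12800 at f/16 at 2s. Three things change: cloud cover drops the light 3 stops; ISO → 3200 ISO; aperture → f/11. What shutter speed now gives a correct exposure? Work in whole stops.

Scene light: 3 stops darker.
ISO: 12800 → 6400 → 3200 — 2 stops lower (darker).
Aperture: f/16 → f/11 — 1 stop larger aperture (brighter).
Net so far: 4 stops darker. Shutter speed: 2 → 4 → 8 → 15 → 30.

30 s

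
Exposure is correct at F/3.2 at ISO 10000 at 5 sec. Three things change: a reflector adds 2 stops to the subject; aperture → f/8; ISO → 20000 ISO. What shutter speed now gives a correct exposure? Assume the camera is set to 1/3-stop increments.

Scene light: 2 stops brighter.
Aperture: f/3.2 → f/3.5 → f/4 → f/4.5 → f/5 → f/5.6 → f/6.3 → f/7.1 → f/8 — 2 2/3 stops narrower (darker).
ISO: 10000 → 12800 → 16000 → 20000 — 1 stop higher (brighter).
Net so far: 1/3 stop brighter. Shutter speed: 5 → 4.

4 s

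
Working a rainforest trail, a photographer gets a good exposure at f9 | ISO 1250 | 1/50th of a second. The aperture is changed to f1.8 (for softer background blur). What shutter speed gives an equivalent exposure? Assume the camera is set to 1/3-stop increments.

1/1250s

Aperture: f/9 → f/8 → f/7.1 → f/6.3 → f/5.6 → f/5 → f/4.5 → f/4 → f/3.5 → f/3.2 → f/2.8 → f/2.5 → f/2.2 → f/2 → f/1.8 — 4 2/3 stops wider (brighter).
Need 4 2/3 stops darker from the shutter speed: 1/50 → 1/60 → 1/80 → 1/100 → 1/125 → 1/160 → 1/200 → 1/250 → 1/320 → 1/400 → 1/500 → 1/640 → 1/800 → 1/1000 → 1/1250.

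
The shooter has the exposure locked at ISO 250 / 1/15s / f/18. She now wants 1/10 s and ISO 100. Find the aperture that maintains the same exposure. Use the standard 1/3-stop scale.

Shutter speed: 1/15 → 1/13 → 1/10 — 2/3 stop longer (brighter).
ISO: 250 → 200 → 160 → 125 → 100 — 1 1/3 stops lower (darker).
Net change so far: 2/3 stop darker. Offset with the aperture: f/18 → f/16 → f/14.

f/14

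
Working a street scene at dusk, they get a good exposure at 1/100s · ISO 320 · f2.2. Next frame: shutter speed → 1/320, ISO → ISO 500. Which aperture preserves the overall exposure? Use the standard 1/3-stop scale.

Shutter speed: 1/100 → 1/125 → 1/160 → 1/200 → 1/250 → 1/320 — 1 2/3 stops shorter (darker).
ISO: 320 → 400 → 500 — 2/3 stop higher (brighter).
Net change so far: 1 stop darker. Offset with the aperture: f/2.2 → f/2 → f/1.8 → f/1.6.

f/1.6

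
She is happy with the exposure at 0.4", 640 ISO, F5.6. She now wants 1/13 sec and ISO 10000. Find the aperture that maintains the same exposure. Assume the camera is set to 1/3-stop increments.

Shutter speed: 0.4 → 0.3 → 1/4 → 1/5 → 1/6 → 1/8 → 1/10 → 1/13 — 2 1/3 stops shorter (darker).
ISO: 640 → 800 → 1000 → 1250 → 1600 → 2000 → 2500 → 3200 → 4000 → 5000 → 6400 → 8000 → 10000 — 4 stops higher (brighter).
Net change so far: 1 2/3 stops brighter. Offset with the aperture: f/5.6 → f/6.3 → f/7.1 → f/8 → f/9 → f/10.

f/10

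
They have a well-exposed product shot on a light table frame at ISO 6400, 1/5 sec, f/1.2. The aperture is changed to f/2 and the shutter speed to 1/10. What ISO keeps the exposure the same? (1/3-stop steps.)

Aperture: f/1.2 → f/1.4 → f/1.6 → f/1.8 → f/2 — 1 1/3 stops stopped down (darker).
Shutter speed: 1/5 → 1/6 → 1/8 → 1/10 — 1 stop shorter (darker).
Net change so far: 2 1/3 stops darker. Offset with the ISO: 6400 → 8000 → 10000 → 12800 → 16000 → 20000 → 25600 → 32000.

ISO 32000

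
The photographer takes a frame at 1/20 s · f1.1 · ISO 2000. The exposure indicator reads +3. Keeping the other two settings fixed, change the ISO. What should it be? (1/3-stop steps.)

ISO 250

Overexposed by 3 stops → need 3 stops darker.
ISO: 2000 → 1600 → 1250 → 1000 → 800 → 640 → 500 → 400 → 320 → 250.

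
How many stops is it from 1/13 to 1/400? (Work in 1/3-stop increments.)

1/13 → 1/15 → 1/20 → 1/25 → 1/30 → 1/40 → 1/50 → 1/60 → 1/80 → 1/100 → 1/125 → 1/160 → 1/200 → 1/250 → 1/320 → 1/400 — count the steps: 15 third-stops = 5 stops.

5 stops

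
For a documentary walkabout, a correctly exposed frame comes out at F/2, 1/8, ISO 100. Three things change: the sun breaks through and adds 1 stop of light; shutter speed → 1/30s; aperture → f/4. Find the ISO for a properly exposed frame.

ISO 800

Scene light: 1 stop brighter.
Shutter speed: 1/8 → 1/15 → 1/30 — 2 stops faster (darker).
Aperture: f/2 → f/2.8 → f/4 — 2 stops narrower (darker).
Net so far: 3 stops darker. ISO: 100 → 200 → 400 → 800.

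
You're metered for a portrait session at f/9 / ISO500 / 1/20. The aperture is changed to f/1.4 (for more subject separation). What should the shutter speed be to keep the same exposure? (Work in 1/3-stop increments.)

1/800s

Aperture: f/9 → f/8 → f/7.1 → f/6.3 → f/5.6 → f/5 → f/4.5 → f/4 → f/3.5 → f/3.2 → f/2.8 → f/2.5 → f/2.2 → f/2 → f/1.8 → f/1.6 → f/1.4 — 5 1/3 stops wider (brighter).
Need 5 1/3 stops darker from the shutter speed: 1/20 → 1/25 → 1/30 → 1/40 → 1/50 → 1/60 → 1/80 → 1/100 → 1/125 → 1/160 → 1/200 → 1/250 → 1/320 → 1/400 → 1/500 → 1/640 → 1/800.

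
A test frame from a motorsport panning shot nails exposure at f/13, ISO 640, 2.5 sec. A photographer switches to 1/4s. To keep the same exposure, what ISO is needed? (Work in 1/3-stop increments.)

ISO 6400

Shutter speed: 2.5 → 2 → 1.6 → 1.3 → 1 → 0.8 → 0.6 → 0.5 → 0.4 → 0.3 → 1/4 — 3 1/3 stops shorter (darker).
Need 3 1/3 stops brighter from the ISO: 640 → 800 → 1000 → 1250 → 1600 → 2000 → 2500 → 3200 → 4000 → 5000 → 6400.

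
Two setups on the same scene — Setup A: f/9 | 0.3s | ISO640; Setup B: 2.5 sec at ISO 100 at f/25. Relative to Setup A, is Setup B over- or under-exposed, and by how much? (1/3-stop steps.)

2 2/3 stops darker

Aperture: f/9 → f/10 → f/11 → f/13 → f/14 → f/16 → f/18 → f/20 → f/22 → f/25 — 3 stops narrower (darker).
Shutter speed: 0.3 → 0.4 → 0.5 → 0.6 → 0.8 → 1 → 1.3 → 1.6 → 2 → 2.5 — 3 stops slower (brighter).
ISO: 640 → 500 → 400 → 320 → 250 → 200 → 160 → 125 → 100 — 2 2/3 stops dropped (darker).
Net: −3 +3 −2 2/3 = −2 2/3 stops.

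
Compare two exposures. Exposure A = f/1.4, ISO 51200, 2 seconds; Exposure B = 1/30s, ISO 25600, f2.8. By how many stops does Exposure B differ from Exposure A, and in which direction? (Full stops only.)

9 stops darker

Aperture: f/1.4 → f/2 → f/2.8 — 2 stops smaller aperture (darker).
Shutter speed: 2 → 1 → 1/2 → 1/4 → 1/8 → 1/15 → 1/30 — 6 stops faster (darker).
ISO: 51200 → 25600 — 1 stop lower (darker).
Net: −2 −6 −1 = −9 stops.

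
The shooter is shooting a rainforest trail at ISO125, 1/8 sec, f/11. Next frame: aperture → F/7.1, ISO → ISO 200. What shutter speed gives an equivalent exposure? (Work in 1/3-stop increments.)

1/30s

Aperture: f/11 → f/10 → f/9 → f/8 → f/7.1 — 1 1/3 stops wider (brighter).
ISO: 125 → 160 → 200 — 2/3 stop raised (brighter).
Net change so far: 2 stops brighter. Offset with the shutter speed: 1/8 → 1/10 → 1/13 → 1/15 → 1/20 → 1/25 → 1/30.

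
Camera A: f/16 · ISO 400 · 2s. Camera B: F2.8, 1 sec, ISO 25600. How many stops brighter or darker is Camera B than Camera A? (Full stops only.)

Aperture: f/16 → f/11 → f/8 → f/5.6 → f/4 → f/2.8 — 5 stops larger aperture (brighter).
Shutter speed: 2 → 1 — 1 stop faster (darker).
ISO: 400 → 800 → 1600 → 3200 → 6400 → 12800 → 25600 — 6 stops raised (brighter).
Net: +5 −1 +6 = +10 stops.

10 stops brighter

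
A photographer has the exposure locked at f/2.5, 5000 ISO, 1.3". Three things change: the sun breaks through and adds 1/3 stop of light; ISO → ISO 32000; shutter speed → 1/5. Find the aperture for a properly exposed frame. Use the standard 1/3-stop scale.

f/2.8

Scene light: 1/3 stop brighter.
ISO: 5000 → 6400 → 8000 → 10000 → 12800 → 16000 → 20000 → 25600 → 32000 — 2 2/3 stops higher (brighter).
Shutter speed: 1.3 → 1 → 0.8 → 0.6 → 0.5 → 0.4 → 0.3 → 1/4 → 1/5 — 2 2/3 stops shorter (darker).
Net so far: 1/3 stop brighter. Aperture: f/2.5 → f/2.8.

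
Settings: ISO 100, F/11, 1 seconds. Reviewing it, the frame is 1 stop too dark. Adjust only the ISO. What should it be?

ISO 200

Underexposed by 1 stop → need 1 stop brighter.
ISO: 100 → 200.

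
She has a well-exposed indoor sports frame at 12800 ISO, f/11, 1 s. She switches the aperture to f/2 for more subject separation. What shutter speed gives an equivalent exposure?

Aperture: f/11 → f/8 → f/5.6 → f/4 → f/2.8 → f/2 — 5 stops opened up (brighter).
Need 5 stops darker from the shutter speed: 1 → 1/2 → 1/4 → 1/8 → 1/15 → 1/30.

1/30s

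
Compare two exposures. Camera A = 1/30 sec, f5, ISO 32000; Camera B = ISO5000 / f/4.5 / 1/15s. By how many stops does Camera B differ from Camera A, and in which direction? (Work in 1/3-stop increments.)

Aperture: f/5 → f/4.5 — 1/3 stop wider (brighter).
Shutter speed: 1/30 → 1/25 → 1/20 → 1/15 — 1 stop longer (brighter).
ISO: 32000 → 25600 → 20000 → 16000 → 12800 → 10000 → 8000 → 6400 → 5000 — 2 2/3 stops lower (darker).
Net: +1/3 +1 −2 2/3 = −1 1/3 stops.

1 1/3 stops darker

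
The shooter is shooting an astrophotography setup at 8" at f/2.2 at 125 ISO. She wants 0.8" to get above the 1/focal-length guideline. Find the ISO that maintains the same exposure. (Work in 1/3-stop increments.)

Shutter speed: 8 → 6 → 5 → 4 → 3.2 → 2.5 → 2 → 1.6 → 1.3 → 1 → 0.8 — 3 1/3 stops faster (darker).
Need 3 1/3 stops brighter from the ISO: 125 → 160 → 200 → 250 → 320 → 400 → 500 → 640 → 800 → 1000 → 1250.

ISO 1250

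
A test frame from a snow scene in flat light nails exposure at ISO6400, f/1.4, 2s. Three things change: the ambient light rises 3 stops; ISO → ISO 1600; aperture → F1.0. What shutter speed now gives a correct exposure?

Scene light: 3 stops brighter.
ISO: 6400 → 3200 → 1600 — 2 stops dropped (darker).
Aperture: f/1.4 → f/1.0 — 1 stop opened up (brighter).
Net so far: 2 stops brighter. Shutter speed: 2 → 1 → 1/2.

1/2s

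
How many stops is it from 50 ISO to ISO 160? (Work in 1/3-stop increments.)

1 2/3 stops

50 → 64 → 80 → 100 → 125 → 160 — count the steps: 5 third-stops = 1 2/3 stops.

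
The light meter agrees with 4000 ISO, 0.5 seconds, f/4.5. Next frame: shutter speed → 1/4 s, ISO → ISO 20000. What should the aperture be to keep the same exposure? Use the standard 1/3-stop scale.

f/7.1

Shutter speed: 0.5 → 0.4 → 0.3 → 1/4 — 1 stop faster (darker).
ISO: 4000 → 5000 → 6400 → 8000 → 10000 → 12800 → 16000 → 20000 — 2 1/3 stops higher (brighter).
Net change so far: 1 1/3 stops brighter. Offset with the aperture: f/4.5 → f/5 → f/5.6 → f/6.3 → f/7.1.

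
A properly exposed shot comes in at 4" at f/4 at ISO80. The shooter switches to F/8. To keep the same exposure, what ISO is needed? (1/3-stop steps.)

ISO 320

Aperture: f/4 → f/4.5 → f/5 → f/5.6 → f/6.3 → f/7.1 → f/8 — 2 stops stopped down (darker).
Need 2 stops brighter from the ISO: 80 → 100 → 125 → 160 → 200 → 250 → 320.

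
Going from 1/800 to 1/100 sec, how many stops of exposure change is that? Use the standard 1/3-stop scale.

3 stops

1/800 → 1/640 → 1/500 → 1/400 → 1/320 → 1/250 → 1/200 → 1/160 → 1/125 → 1/100 — count the steps: 9 third-stops = 3 stops.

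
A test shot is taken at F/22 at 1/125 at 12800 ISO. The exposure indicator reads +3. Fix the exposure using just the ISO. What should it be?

ISO 1600

Overexposed by 3 stops → need 3 stops darker.
ISO: 12800 → 6400 → 3200 → 1600.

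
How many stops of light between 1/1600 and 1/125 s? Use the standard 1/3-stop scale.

3 2/3 stops

1/1600 → 1/1250 → 1/1000 → 1/800 → 1/640 → 1/500 → 1/400 → 1/320 → 1/250 → 1/200 → 1/160 → 1/125 — count the steps: 11 third-stops = 3 2/3 stops.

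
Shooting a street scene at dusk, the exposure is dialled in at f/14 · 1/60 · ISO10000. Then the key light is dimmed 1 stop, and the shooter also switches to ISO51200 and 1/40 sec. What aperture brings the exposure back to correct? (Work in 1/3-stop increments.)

f/29

Scene light: 1 stop darker.
ISO: 10000 → 12800 → 16000 → 20000 → 25600 → 32000 → 40000 → 51200 — 2 1/3 stops higher (brighter).
Shutter speed: 1/60 → 1/50 → 1/40 — 2/3 stop slower (brighter).
Net so far: 2 stops brighter. Aperture: f/14 → f/16 → f/18 → f/20 → f/22 → f/25 → f/29.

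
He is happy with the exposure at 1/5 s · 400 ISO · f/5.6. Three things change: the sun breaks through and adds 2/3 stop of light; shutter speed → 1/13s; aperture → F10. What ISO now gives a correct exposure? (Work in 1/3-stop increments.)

ISO 2000

Scene light: 2/3 stop brighter.
Shutter speed: 1/5 → 1/6 → 1/8 → 1/10 → 1/13 — 1 1/3 stops faster (darker).
Aperture: f/5.6 → f/6.3 → f/7.1 → f/8 → f/9 → f/10 — 1 2/3 stops stopped down (darker).
Net so far: 2 1/3 stops darker. ISO: 400 → 500 → 640 → 800 → 1000 → 1250 → 1600 → 2000.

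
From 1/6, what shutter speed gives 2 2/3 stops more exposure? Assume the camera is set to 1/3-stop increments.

Shutter speed: 1/6 → 1/5 → 1/4 → 0.3 → 0.4 → 0.5 → 0.6 → 0.8 → 1 — 2 2/3 stops slower (brighter).

1 s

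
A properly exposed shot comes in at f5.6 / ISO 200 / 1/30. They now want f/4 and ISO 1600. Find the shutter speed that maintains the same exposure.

Aperture: f/5.6 → f/4 — 1 stop wider (brighter).
ISO: 200 → 400 → 800 → 1600 — 3 stops higher (brighter).
Net change so far: 4 stops brighter. Offset with the shutter speed: 1/30 → 1/60 → 1/125 → 1/250 → 1/500.

1/500s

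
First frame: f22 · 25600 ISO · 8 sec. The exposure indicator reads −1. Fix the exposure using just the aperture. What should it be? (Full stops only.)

Underexposed by 1 stop → need 1 stop brighter.
Aperture: f/22 → f/16.

f/16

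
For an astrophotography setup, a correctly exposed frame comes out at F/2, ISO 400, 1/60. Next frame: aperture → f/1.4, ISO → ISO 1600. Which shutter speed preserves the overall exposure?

Aperture: f/2 → f/1.4 — 1 stop wider (brighter).
ISO: 400 → 800 → 1600 — 2 stops raised (brighter).
Net change so far: 3 stops brighter. Offset with the shutter speed: 1/60 → 1/125 → 1/250 → 1/500.

1/500s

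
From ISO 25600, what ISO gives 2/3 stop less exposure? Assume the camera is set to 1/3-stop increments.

ISO 16000

ISO: 25600 → 20000 → 16000 — 2/3 stop lower (darker).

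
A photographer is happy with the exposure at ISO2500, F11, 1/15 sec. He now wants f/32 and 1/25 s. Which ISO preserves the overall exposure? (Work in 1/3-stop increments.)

Aperture: f/11 → f/13 → f/14 → f/16 → f/18 → f/20 → f/22 → f/25 → f/29 → f/32 — 3 stops smaller aperture (darker).
Shutter speed: 1/15 → 1/20 → 1/25 — 2/3 stop shorter (darker).
Net change so far: 3 2/3 stops darker. Offset with the ISO: 2500 → 3200 → 4000 → 5000 → 6400 → 8000 → 10000 → 12800 → 16000 → 20000 → 25600 → 32000.

ISO 32000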